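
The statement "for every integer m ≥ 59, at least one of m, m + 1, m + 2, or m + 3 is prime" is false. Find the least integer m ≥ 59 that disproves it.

For m = 59, 60, 61 the conclusion holds.
m = 62: 62 = 2 × 31; 63 = 3 × 21; 64 = 2 × 32; 65 = 5 × 13 — all composite.

m = 62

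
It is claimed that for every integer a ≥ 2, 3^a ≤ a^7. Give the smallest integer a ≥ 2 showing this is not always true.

For a = 2, 3, 4, 5, …, 16, 17, 18 the conclusion holds.
a = 19: 3^a = 1162261467 and a^7 = 893871739, so 1162261467 > 893871739.

a = 19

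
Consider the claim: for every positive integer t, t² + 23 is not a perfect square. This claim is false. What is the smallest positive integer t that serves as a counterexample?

t = 11

For t = 1, 2, 3, 4, 5, 6, 7, 8, 9, 10 the conclusion holds.
t = 11: 11² + 23 = 144 = 12², a perfect square.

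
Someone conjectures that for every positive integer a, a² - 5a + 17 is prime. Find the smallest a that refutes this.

a = 13

The first 12 eligible values, up to a = 12, all satisfy the conclusion.
a = 13: a² - 5a + 17 = 121 = 11 × 11, composite.
Hence a = 13 is a counterexample.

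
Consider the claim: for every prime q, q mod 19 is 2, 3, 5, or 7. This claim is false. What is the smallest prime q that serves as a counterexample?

q = 11

A counterexample is any prime q such that the claim fails; we check each in order.
The first 4 eligible values, up to q = 7, all satisfy the conclusion.
q = 11: 11 mod 19 = 11 — not in {2, 3, 5, 7}.
Thus q = 11 disproves the claim, and no smaller q works.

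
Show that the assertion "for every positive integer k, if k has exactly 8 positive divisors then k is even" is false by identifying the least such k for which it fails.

k = 105

Check each positive integer k in order until k has exactly 8 positive divisors but k is odd.
For k = 24, 30, 40, 42, …, 88, 102, 104 the conclusion holds.
k = 105: divisors of 105: 1, 3, 5, 7, 15, 21, 35, 105; 105 is odd.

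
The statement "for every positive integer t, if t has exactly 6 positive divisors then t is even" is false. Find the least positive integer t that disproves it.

Check each positive integer t in order until t has exactly 6 positive divisors but t is odd.
For t = 12, 18, 20, 28, 32, 44 the conclusion holds.
t = 45: divisors of 45: 1, 3, 5, 9, 15, 45; 45 is odd.
Hence t = 45 is a counterexample.

t = 45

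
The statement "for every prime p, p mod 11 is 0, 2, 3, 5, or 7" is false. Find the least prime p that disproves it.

p = 17

Check each prime p in order until the claim fails.
For p = 2, 3, 5, 7, 11, 13 the conclusion holds.
p = 17: 17 mod 11 = 6 — not in {0, 2, 3, 5, 7}.
Hence p = 17 is a counterexample.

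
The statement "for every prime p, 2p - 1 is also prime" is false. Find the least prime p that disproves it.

p = 5

We need the least prime p for which 2p - 1 is not prime.
For p = 2, 3 the conclusion holds.
p = 5: 2p - 1 = 9 = 3 × 3, not prime.
Hence p = 5 is a counterexample.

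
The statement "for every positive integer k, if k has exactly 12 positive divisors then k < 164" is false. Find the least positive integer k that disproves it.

A counterexample is any positive integer k such that k has exactly 12 positive divisors but the claim fails; we check each in order.
For k = 60, 72, 84, 90, …, 150, 156, 160 the conclusion holds.
k = 198: τ(198) = 12; 198 ≥ 164.

k = 198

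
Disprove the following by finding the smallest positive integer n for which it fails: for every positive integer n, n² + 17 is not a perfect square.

n = 8

Check each positive integer n in order until n² + 17 is a perfect square.
The first 7 eligible values, up to n = 7, all satisfy the conclusion.
n = 8: 8² + 17 = 81 = 9², a perfect square.
Thus n = 8 disproves the claim, and no smaller n works.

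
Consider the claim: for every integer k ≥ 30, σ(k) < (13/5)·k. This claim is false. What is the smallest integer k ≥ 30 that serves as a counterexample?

k = 60

A counterexample is any integer k ≥ 30 such that the claim fails; we check each in order.
The first 30 eligible values, up to k = 59, all satisfy the conclusion.
k = 60: σ(60) = 168; 168 ≥ 156.
Thus k = 60 disproves the claim, and no smaller k works.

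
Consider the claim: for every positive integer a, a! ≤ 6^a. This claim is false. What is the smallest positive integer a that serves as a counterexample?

Check each positive integer a in order until a! > 6^a.
For a = 1, 2, 3, 4, …, 11, 12, 13 the conclusion holds.
a = 14: a! = 87178291200 and 6^a = 78364164096, so 87178291200 > 78364164096.
So a = 14 is the smallest counterexample.

a = 14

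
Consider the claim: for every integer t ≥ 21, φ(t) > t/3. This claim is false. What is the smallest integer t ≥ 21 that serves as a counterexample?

t = 24

For t = 21, 22, 23 the conclusion holds.
t = 24: φ(24) = 8 and 24/3 = 8, so φ(24) ≤ 24/3.
Hence t = 24 is a counterexample.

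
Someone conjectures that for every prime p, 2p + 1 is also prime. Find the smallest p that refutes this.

p = 7

p = 2: 2p + 1 = 5, prime.
p = 3: 2p + 1 = 7, prime.
p = 5: 2p + 1 = 11, prime.
p = 7: 2p + 1 = 15 = 3 × 5, not prime.
Hence p = 7 is a counterexample.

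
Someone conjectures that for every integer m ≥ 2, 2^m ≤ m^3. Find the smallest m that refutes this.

m = 2: 2^m = 4 and m^3 = 8, so 4 ≤ 8.
m = 3: 2^m = 8 and m^3 = 27, so 8 ≤ 27.
m = 4: 2^m = 16 and m^3 = 64, so 16 ≤ 64.
m = 5: 2^m = 32 and m^3 = 125, so 32 ≤ 125.
m = 6: 2^m = 64 and m^3 = 216, so 64 ≤ 216.
m = 7: 2^m = 128 and m^3 = 343, so 128 ≤ 343.
m = 8: 2^m = 256 and m^3 = 512, so 256 ≤ 512.
m = 9: 2^m = 512 and m^3 = 729, so 512 ≤ 729.
m = 10: 2^m = 1024 and m^3 = 1000, so 1024 > 1000.

m = 10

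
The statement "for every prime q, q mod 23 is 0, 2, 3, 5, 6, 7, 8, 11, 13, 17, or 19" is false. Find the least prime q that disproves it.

A counterexample is any prime q such that the claim fails; we check each in order.
The first 11 eligible values, up to q = 31, all satisfy the conclusion.
q = 37: 37 mod 23 = 14 — not in {0, 2, 3, 5, 6, 7, 8, 11, 13, 17, 19}.
Hence q = 37 is a counterexample.

q = 37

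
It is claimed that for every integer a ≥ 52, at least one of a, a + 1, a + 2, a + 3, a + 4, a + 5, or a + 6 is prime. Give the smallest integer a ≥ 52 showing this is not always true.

a = 90

For a = 52, 53, 54, 55, …, 87, 88, 89 the conclusion holds.
a = 90: 90 = 2 × 45; 91 = 7 × 13; 92 = 2 × 46; 93 = 3 × 31; 94 = 2 × 47; 95 = 5 × 19; 96 = 2 × 48 — all composite.
Thus a = 90 disproves the claim, and no smaller a works.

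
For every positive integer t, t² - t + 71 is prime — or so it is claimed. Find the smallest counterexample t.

t = 3

A counterexample is any positive integer t such that t² - t + 71 is not prime; we check each in order.
For t = 1, 2 the conclusion holds.
t = 3: t² - t + 71 = 77 = 7 × 11, composite.
Thus t = 3 disproves the claim, and no smaller t works.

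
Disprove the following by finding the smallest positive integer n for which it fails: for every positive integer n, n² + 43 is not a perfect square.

The first 20 eligible values, up to n = 20, all satisfy the conclusion.
n = 21: 21² + 43 = 484 = 22², a perfect square.

n = 21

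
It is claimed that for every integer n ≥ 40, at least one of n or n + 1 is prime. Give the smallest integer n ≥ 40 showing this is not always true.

n = 44

For n = 40, 41, 42, 43 the conclusion holds.
n = 44: 44 = 2 × 22; 45 = 3 × 15 — both composite.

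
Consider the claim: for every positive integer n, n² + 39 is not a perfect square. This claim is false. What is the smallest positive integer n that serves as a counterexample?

n = 5

A counterexample is any positive integer n such that n² + 39 is a perfect square; we check each in order.
n = 1: 1² + 39 = 40, not a perfect square.
n = 2: 2² + 39 = 43, not a perfect square.
n = 3: 3² + 39 = 48, not a perfect square.
n = 4: 4² + 39 = 55, not a perfect square.
n = 5: 5² + 39 = 64 = 8², a perfect square.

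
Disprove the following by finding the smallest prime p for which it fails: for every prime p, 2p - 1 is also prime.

We need the least prime p for which 2p - 1 is not prime.
p = 2: 2p - 1 = 3, prime.
p = 3: 2p - 1 = 5, prime.
p = 5: 2p - 1 = 9 = 3 × 3, not prime.

p = 5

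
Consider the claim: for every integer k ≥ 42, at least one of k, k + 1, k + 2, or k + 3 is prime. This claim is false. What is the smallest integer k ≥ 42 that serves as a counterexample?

We need the least integer k ≥ 42 for which k, k + 1, k + 2, k + 3 are all composite.
The first 6 eligible values, up to k = 47, all satisfy the conclusion.
k = 48: 48 = 2 × 24; 49 = 7 × 7; 50 = 2 × 25; 51 = 3 × 17 — all composite.
Thus k = 48 disproves the claim, and no smaller k works.

k = 48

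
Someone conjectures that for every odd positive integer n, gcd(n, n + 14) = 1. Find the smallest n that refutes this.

n = 7

We need the least odd positive integer n for which gcd(n, n + 14) > 1.
n = 1: gcd(1, 15) = 1.
n = 3: gcd(3, 17) = 1.
n = 5: gcd(5, 19) = 1.
n = 7: gcd(7, 21) = 7.
So n = 7 is the smallest counterexample.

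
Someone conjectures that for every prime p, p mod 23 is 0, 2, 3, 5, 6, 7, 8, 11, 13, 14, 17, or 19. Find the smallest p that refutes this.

p = 41

A counterexample is any prime p such that the claim fails; we check each in order.
For p = 2, 3, 5, 7, …, 29, 31, 37 the conclusion holds.
p = 41: 41 mod 23 = 18 — not in {0, 2, 3, 5, 6, 7, 8, 11, 13, 14, 17, 19}.
Thus p = 41 disproves the claim, and no smaller p works.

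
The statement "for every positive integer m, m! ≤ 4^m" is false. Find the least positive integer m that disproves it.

m = 9

We need the least positive integer m for which m! > 4^m.
For m = 1, 2, 3, 4, 5, 6, 7, 8 the conclusion holds.
m = 9: m! = 362880 and 4^m = 262144, so 362880 > 262144.
Thus m = 9 disproves the claim, and no smaller m works.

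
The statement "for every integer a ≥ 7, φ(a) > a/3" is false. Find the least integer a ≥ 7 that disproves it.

a = 12

a = 7: φ(7) = 6 and 7/3 = 7/3, so φ(7) > 7/3.
a = 8: φ(8) = 4 and 8/3 = 8/3, so φ(8) > 8/3.
a = 9: φ(9) = 6 and 9/3 = 3, so φ(9) > 9/3.
a = 10: φ(10) = 4 and 10/3 = 10/3, so φ(10) > 10/3.
a = 11: φ(11) = 10 and 11/3 = 11/3, so φ(11) > 11/3.
a = 12: φ(12) = 4 and 12/3 = 4, so φ(12) ≤ 12/3.
Thus a = 12 disproves the claim, and no smaller a works.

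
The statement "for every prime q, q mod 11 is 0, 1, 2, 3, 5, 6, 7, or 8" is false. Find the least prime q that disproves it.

q = 31

For q = 2, 3, 5, 7, 11, 13, 17, 19, 23, 29 the conclusion holds.
q = 31: 31 mod 11 = 9 — not in {0, 1, 2, 3, 5, 6, 7, 8}.
So q = 31 is the smallest counterexample.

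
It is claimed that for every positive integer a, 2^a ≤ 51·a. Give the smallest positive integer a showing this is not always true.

Check each positive integer a in order until 2^a > 51·a.
a = 1: 2^a = 2 and 51·a = 51, so 2 ≤ 51.
a = 2: 2^a = 4 and 51·a = 102, so 4 ≤ 102.
a = 3: 2^a = 8 and 51·a = 153, so 8 ≤ 153.
a = 4: 2^a = 16 and 51·a = 204, so 16 ≤ 204.
a = 5: 2^a = 32 and 51·a = 255, so 32 ≤ 255.
a = 6: 2^a = 64 and 51·a = 306, so 64 ≤ 306.
a = 7: 2^a = 128 and 51·a = 357, so 128 ≤ 357.
a = 8: 2^a = 256 and 51·a = 408, so 256 ≤ 408.
a = 9: 2^a = 512 and 51·a = 459, so 512 > 459.
So a = 9 is the smallest counterexample.

a = 9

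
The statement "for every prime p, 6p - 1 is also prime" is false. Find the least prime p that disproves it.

p = 11

A counterexample is any prime p such that 6p - 1 is not prime; we check each in order.
For p = 2, 3, 5, 7 the conclusion holds.
p = 11: 6p - 1 = 65 = 5 × 13, not prime.
Hence p = 11 is a counterexample.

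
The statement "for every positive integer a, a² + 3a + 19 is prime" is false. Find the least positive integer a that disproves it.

a = 15

A counterexample is any positive integer a such that a² + 3a + 19 is not prime; we check each in order.
The first 14 eligible values, up to a = 14, all satisfy the conclusion.
a = 15: a² + 3a + 19 = 289 = 17 × 17, composite.
Hence a = 15 is a counterexample.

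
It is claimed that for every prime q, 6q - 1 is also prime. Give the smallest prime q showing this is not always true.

q = 11

For q = 2, 3, 5, 7 the conclusion holds.
q = 11: 6q - 1 = 65 = 5 × 13, not prime.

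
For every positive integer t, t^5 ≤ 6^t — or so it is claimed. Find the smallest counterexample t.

t = 1: t^5 = 1 and 6^t = 6, so 1 ≤ 6.
t = 2: t^5 = 32 and 6^t = 36, so 32 ≤ 36.
t = 3: t^5 = 243 and 6^t = 216, so 243 > 216.

t = 3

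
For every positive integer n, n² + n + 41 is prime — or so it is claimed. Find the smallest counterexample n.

n = 40

A counterexample is any positive integer n such that n² + n + 41 is not prime; we check each in order.
For n = 1, 2, 3, 4, …, 37, 38, 39 the conclusion holds.
n = 40: n² + n + 41 = 1681 = 41 × 41, composite.
Thus n = 40 disproves the claim, and no smaller n works.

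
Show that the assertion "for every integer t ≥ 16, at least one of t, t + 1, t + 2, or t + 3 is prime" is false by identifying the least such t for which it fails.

t = 24

Check each integer t ≥ 16 in order until t, t + 1, t + 2, t + 3 are all composite.
The first 8 eligible values, up to t = 23, all satisfy the conclusion.
t = 24: 24 = 2 × 12; 25 = 5 × 5; 26 = 2 × 13; 27 = 3 × 9 — all composite.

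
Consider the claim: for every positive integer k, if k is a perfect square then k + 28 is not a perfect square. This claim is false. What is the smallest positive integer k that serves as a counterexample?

k = 1: 1 + 28 = 29, not a perfect square.
k = 4: 4 + 28 = 32, not a perfect square.
k = 9: 9 + 28 = 37, not a perfect square.
k = 16: 16 + 28 = 44, not a perfect square.
k = 25: 25 + 28 = 53, not a perfect square.
k = 36: 36 = 6² and 36 + 28 = 64 = 8².
Thus k = 36 disproves the claim, and no smaller k works.

k = 36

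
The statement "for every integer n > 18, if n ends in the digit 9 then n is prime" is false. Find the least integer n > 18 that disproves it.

n = 39

We need the least integer n > 18 for which n ends in the digit 9 but n is not prime.
n = 19: 19 ends in 9 and is prime.
n = 29: 29 ends in 9 and is prime.
n = 39: 39 ends in 9; 39 = 3 × 13, composite.
So n = 39 is the smallest counterexample.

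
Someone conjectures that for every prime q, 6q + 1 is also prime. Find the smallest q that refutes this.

We need the least prime q for which 6q + 1 is not prime.
q = 2: 6q + 1 = 13, prime.
q = 3: 6q + 1 = 19, prime.
q = 5: 6q + 1 = 31, prime.
q = 7: 6q + 1 = 43, prime.
q = 11: 6q + 1 = 67, prime.
q = 13: 6q + 1 = 79, prime.
q = 17: 6q + 1 = 103, prime.
q = 19: 6q + 1 = 115 = 5 × 23, not prime.

q = 19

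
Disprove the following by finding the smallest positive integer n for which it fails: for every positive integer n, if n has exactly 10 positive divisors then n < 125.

We need the least positive integer n for which n has exactly 10 positive divisors but the claim fails.
n = 48: τ(48) = 10; 48 < 125.
n = 80: τ(80) = 10; 80 < 125.
n = 112: τ(112) = 10; 112 < 125.
n = 162: τ(162) = 10; 162 ≥ 125.
Thus n = 162 disproves the claim, and no smaller n works.

n = 162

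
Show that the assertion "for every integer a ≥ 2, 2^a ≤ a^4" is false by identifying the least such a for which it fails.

We need the least integer a ≥ 2 for which 2^a > a^4.
The first 15 eligible values, up to a = 16, all satisfy the conclusion.
a = 17: 2^a = 131072 and a^4 = 83521, so 131072 > 83521.

a = 17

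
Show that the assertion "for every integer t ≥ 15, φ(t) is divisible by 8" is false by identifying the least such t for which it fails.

t = 18

Check each integer t ≥ 15 in order until φ(t) is not divisible by 8.
t = 15: φ(15) = 8; 8 mod 8 = 0.
t = 16: φ(16) = 8; 8 mod 8 = 0.
t = 17: φ(17) = 16; 16 mod 8 = 0.
t = 18: φ(18) = 6; 6 mod 8 = 6.
So t = 18 is the smallest counterexample.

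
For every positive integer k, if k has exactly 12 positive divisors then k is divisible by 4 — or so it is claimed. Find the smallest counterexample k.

We need the least positive integer k for which k has exactly 12 positive divisors but k is not divisible by 4.
For k = 60, 72, 84 the conclusion holds.
k = 90: τ(90) = 12; 90 mod 4 = 2.
So k = 90 is the smallest counterexample.

k = 90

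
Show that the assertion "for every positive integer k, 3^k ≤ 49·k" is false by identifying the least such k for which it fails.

A counterexample is any positive integer k such that 3^k > 49·k; we check each in order.
For k = 1, 2, 3, 4, 5 the conclusion holds.
k = 6: 3^k = 729 and 49·k = 294, so 729 > 294.
So k = 6 is the smallest counterexample.

k = 6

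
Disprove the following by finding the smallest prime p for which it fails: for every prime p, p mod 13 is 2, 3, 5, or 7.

Check each prime p in order until the claim fails.
For p = 2, 3, 5, 7 the conclusion holds.
p = 11: 11 mod 13 = 11 — not in {2, 3, 5, 7}.
So p = 11 is the smallest counterexample.

p = 11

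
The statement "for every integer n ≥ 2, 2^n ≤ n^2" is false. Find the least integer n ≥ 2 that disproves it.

n = 5

A counterexample is any integer n ≥ 2 such that 2^n > n^2; we check each in order.
n = 2: 2^n = 4 and n^2 = 4, so 4 ≤ 4.
n = 3: 2^n = 8 and n^2 = 9, so 8 ≤ 9.
n = 4: 2^n = 16 and n^2 = 16, so 16 ≤ 16.
n = 5: 2^n = 32 and n^2 = 25, so 32 > 25.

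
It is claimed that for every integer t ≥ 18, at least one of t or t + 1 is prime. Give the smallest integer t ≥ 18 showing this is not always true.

Check each integer t ≥ 18 in order until t, t + 1 are both composite.
For t = 18, 19 the conclusion holds.
t = 20: 20 = 2 × 10; 21 = 3 × 7 — both composite.

t = 20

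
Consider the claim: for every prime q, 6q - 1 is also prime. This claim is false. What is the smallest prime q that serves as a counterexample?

We need the least prime q for which 6q - 1 is not prime.
The first 4 eligible values, up to q = 7, all satisfy the conclusion.
q = 11: 6q - 1 = 65 = 5 × 13, not prime.
Hence q = 11 is a counterexample.

q = 11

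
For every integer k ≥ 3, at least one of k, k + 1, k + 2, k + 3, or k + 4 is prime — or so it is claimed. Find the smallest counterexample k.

k = 24

Check each integer k ≥ 3 in order until k, k + 1, k + 2, k + 3, k + 4 are all composite.
The first 21 eligible values, up to k = 23, all satisfy the conclusion.
k = 24: 24 = 2 × 12; 25 = 5 × 5; 26 = 2 × 13; 27 = 3 × 9; 28 = 2 × 14 — all composite.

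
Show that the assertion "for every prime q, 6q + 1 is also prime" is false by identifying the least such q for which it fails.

q = 19

The first 7 eligible values, up to q = 17, all satisfy the conclusion.
q = 19: 6q + 1 = 115 = 5 × 23, not prime.
Hence q = 19 is a counterexample.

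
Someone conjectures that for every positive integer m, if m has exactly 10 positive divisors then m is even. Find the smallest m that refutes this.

m = 405

For m = 48, 80, 112, 162, 176, 208, 272, 304, 368 the conclusion holds.
m = 405: divisors of 405: 10 divisors; 405 is odd.
Thus m = 405 disproves the claim, and no smaller m works.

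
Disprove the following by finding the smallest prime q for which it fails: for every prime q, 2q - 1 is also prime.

A counterexample is any prime q such that 2q - 1 is not prime; we check each in order.
q = 2: 2q - 1 = 3, prime.
q = 3: 2q - 1 = 5, prime.
q = 5: 2q - 1 = 9 = 3 × 3, not prime.

q = 5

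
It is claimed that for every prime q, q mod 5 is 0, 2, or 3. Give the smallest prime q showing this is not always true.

q = 2: 2 mod 5 = 2.
q = 3: 3 mod 5 = 3.
q = 5: 5 mod 5 = 0.
q = 7: 7 mod 5 = 2.
q = 11: 11 mod 5 = 1 — not in {0, 2, 3}.

q = 11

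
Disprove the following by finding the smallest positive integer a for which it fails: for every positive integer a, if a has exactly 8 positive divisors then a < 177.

a = 182

For a = 24, 30, 40, 42, …, 165, 170, 174 the conclusion holds.
a = 182: τ(182) = 8; 182 ≥ 177.
So a = 182 is the smallest counterexample.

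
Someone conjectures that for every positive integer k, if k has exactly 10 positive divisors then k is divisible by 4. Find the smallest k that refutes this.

For k = 48, 80, 112 the conclusion holds.
k = 162: τ(162) = 10; 162 mod 4 = 2.

k = 162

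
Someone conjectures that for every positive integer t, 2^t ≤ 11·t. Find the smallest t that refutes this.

t = 7

The first 6 eligible values, up to t = 6, all satisfy the conclusion.
t = 7: 2^t = 128 and 11·t = 77, so 128 > 77.
So t = 7 is the smallest counterexample.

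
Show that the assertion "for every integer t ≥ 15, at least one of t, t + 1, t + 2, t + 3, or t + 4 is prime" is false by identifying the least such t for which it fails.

t = 24

We need the least integer t ≥ 15 for which t, t + 1, t + 2, t + 3, t + 4 are all composite.
For t = 15, 16, 17, 18, 19, 20, 21, 22, 23 the conclusion holds.
t = 24: 24 = 2 × 12; 25 = 5 × 5; 26 = 2 × 13; 27 = 3 × 9; 28 = 2 × 14 — all composite.
Hence t = 24 is a counterexample.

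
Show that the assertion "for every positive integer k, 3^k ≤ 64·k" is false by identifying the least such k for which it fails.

k = 6

k = 1: 3^k = 3 and 64·k = 64, so 3 ≤ 64.
k = 2: 3^k = 9 and 64·k = 128, so 9 ≤ 128.
k = 3: 3^k = 27 and 64·k = 192, so 27 ≤ 192.
k = 4: 3^k = 81 and 64·k = 256, so 81 ≤ 256.
k = 5: 3^k = 243 and 64·k = 320, so 243 ≤ 320.
k = 6: 3^k = 729 and 64·k = 384, so 729 > 384.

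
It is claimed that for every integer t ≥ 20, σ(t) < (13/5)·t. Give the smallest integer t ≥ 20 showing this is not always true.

We need the least integer t ≥ 20 for which the claim fails.
For t = 20, 21, 22, 23, …, 57, 58, 59 the conclusion holds.
t = 60: σ(60) = 168; 168 ≥ 156.
So t = 60 is the smallest counterexample.

t = 60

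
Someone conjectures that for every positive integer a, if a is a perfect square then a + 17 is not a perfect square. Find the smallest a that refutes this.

a = 64

For a = 1, 4, 9, 16, 25, 36, 49 the conclusion holds.
a = 64: 64 = 8² and 64 + 17 = 81 = 9².
Hence a = 64 is a counterexample.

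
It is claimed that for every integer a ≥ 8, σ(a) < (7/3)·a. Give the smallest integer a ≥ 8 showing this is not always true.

The first 4 eligible values, up to a = 11, all satisfy the conclusion.
a = 12: σ(12) = 28; 28 ≥ 28.
So a = 12 is the smallest counterexample.

a = 12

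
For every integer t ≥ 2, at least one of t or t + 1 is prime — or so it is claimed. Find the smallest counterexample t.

We need the least integer t ≥ 2 for which t, t + 1 are both composite.
The first 6 eligible values, up to t = 7, all satisfy the conclusion.
t = 8: 8 = 2 × 4; 9 = 3 × 3 — both composite.
So t = 8 is the smallest counterexample.

t = 8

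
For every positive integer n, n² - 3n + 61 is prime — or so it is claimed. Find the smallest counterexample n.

n = 1: n² - 3n + 61 = 59, prime.
n = 2: n² - 3n + 61 = 59, prime.
n = 3: n² - 3n + 61 = 61, prime.
n = 4: n² - 3n + 61 = 65 = 5 × 13, composite.

n = 4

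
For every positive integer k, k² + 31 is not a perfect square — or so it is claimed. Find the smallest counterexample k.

k = 15

A counterexample is any positive integer k such that k² + 31 is a perfect square; we check each in order.
For k = 1, 2, 3, 4, …, 12, 13, 14 the conclusion holds.
k = 15: 15² + 31 = 256 = 16², a perfect square.
Thus k = 15 disproves the claim, and no smaller k works.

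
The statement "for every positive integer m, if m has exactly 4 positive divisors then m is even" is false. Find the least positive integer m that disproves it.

m = 15

The first 4 eligible values, up to m = 14, all satisfy the conclusion.
m = 15: divisors of 15: 1, 3, 5, 15; 15 is odd.
So m = 15 is the smallest counterexample.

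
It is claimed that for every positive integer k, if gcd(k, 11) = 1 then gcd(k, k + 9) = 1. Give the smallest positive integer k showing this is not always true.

k = 3

A counterexample is any positive integer k such that gcd(k, 11) = 1 but gcd(k, k + 9) > 1; we check each in order.
For k = 1, 2 the conclusion holds.
k = 3: gcd(3, 12) = 3.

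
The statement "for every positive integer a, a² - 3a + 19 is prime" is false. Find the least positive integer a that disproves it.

a = 18

A counterexample is any positive integer a such that a² - 3a + 19 is not prime; we check each in order.
For a = 1, 2, 3, 4, …, 15, 16, 17 the conclusion holds.
a = 18: a² - 3a + 19 = 289 = 17 × 17, composite.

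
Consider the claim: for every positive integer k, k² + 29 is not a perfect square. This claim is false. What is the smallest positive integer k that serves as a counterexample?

k = 14

Check each positive integer k in order until k² + 29 is a perfect square.
The first 13 eligible values, up to k = 13, all satisfy the conclusion.
k = 14: 14² + 29 = 225 = 15², a perfect square.
Thus k = 14 disproves the claim, and no smaller k works.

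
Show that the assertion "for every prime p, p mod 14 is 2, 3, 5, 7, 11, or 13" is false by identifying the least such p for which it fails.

p = 23

For p = 2, 3, 5, 7, 11, 13, 17, 19 the conclusion holds.
p = 23: 23 mod 14 = 9 — not in {2, 3, 5, 7, 11, 13}.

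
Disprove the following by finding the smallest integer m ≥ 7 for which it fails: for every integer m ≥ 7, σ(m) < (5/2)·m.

A counterexample is any integer m ≥ 7 such that the claim fails; we check each in order.
The first 17 eligible values, up to m = 23, all satisfy the conclusion.
m = 24: σ(24) = 60; 60 ≥ 60.
Hence m = 24 is a counterexample.

m = 24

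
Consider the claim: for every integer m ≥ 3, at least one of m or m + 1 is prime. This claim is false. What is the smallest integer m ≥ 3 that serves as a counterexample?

m = 8

The first 5 eligible values, up to m = 7, all satisfy the conclusion.
m = 8: 8 = 2 × 4; 9 = 3 × 3 — both composite.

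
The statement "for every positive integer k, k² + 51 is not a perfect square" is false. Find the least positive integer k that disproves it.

k = 7

A counterexample is any positive integer k such that k² + 51 is a perfect square; we check each in order.
The first 6 eligible values, up to k = 6, all satisfy the conclusion.
k = 7: 7² + 51 = 100 = 10², a perfect square.
Thus k = 7 disproves the claim, and no smaller k works.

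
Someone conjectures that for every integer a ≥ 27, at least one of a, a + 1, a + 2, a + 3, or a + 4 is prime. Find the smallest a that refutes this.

a = 32

The first 5 eligible values, up to a = 31, all satisfy the conclusion.
a = 32: 32 = 2 × 16; 33 = 3 × 11; 34 = 2 × 17; 35 = 5 × 7; 36 = 2 × 18 — all composite.
So a = 32 is the smallest counterexample.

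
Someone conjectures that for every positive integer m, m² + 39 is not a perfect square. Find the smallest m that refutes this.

For m = 1, 2, 3, 4 the conclusion holds.
m = 5: 5² + 39 = 64 = 8², a perfect square.
So m = 5 is the smallest counterexample.

m = 5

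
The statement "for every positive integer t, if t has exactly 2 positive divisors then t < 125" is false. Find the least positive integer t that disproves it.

A counterexample is any positive integer t such that t has exactly 2 positive divisors but the claim fails; we check each in order.
For t = 2, 3, 5, 7, …, 107, 109, 113 the conclusion holds.
t = 127: τ(127) = 2; 127 ≥ 125.

t = 127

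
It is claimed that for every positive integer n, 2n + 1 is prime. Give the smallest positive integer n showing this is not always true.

We need the least positive integer n for which 2n + 1 is not prime.
n = 1: 2n + 1 = 3, prime.
n = 2: 2n + 1 = 5, prime.
n = 3: 2n + 1 = 7, prime.
n = 4: 2n + 1 = 9 = 3 × 3, composite.

n = 4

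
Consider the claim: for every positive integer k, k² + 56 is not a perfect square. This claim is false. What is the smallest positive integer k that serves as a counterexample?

k = 5

We need the least positive integer k for which k² + 56 is a perfect square.
For k = 1, 2, 3, 4 the conclusion holds.
k = 5: 5² + 56 = 81 = 9², a perfect square.
Thus k = 5 disproves the claim, and no smaller k works.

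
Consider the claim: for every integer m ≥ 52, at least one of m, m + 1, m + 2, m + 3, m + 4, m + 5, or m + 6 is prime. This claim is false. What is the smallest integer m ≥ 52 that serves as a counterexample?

A counterexample is any integer m ≥ 52 such that m, m + 1, m + 2, m + 3, m + 4, m + 5, m + 6 are all composite; we check each in order.
For m = 52, 53, 54, 55, …, 87, 88, 89 the conclusion holds.
m = 90: 90 = 2 × 45; 91 = 7 × 13; 92 = 2 × 46; 93 = 3 × 31; 94 = 2 × 47; 95 = 5 × 19; 96 = 2 × 48 — all composite.

m = 90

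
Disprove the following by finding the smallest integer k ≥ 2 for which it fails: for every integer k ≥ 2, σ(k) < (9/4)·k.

k = 12

A counterexample is any integer k ≥ 2 such that the claim fails; we check each in order.
For k = 2, 3, 4, 5, 6, 7, 8, 9, 10, 11 the conclusion holds.
k = 12: σ(12) = 28; 28 ≥ 27.
Thus k = 12 disproves the claim, and no smaller k works.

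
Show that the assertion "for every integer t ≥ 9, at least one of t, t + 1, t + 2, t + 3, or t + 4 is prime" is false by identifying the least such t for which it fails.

t = 24

For t = 9, 10, 11, 12, …, 21, 22, 23 the conclusion holds.
t = 24: 24 = 2 × 12; 25 = 5 × 5; 26 = 2 × 13; 27 = 3 × 9; 28 = 2 × 14 — all composite.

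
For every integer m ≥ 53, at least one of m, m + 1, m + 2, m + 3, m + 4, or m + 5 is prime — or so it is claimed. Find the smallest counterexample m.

m = 90

Check each integer m ≥ 53 in order until m, m + 1, m + 2, m + 3, m + 4, m + 5 are all composite.
The first 37 eligible values, up to m = 89, all satisfy the conclusion.
m = 90: 90 = 2 × 45; 91 = 7 × 13; 92 = 2 × 46; 93 = 3 × 31; 94 = 2 × 47; 95 = 5 × 19 — all composite.
Hence m = 90 is a counterexample.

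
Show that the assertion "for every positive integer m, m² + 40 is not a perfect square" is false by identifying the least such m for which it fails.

A counterexample is any positive integer m such that m² + 40 is a perfect square; we check each in order.
For m = 1, 2 the conclusion holds.
m = 3: 3² + 40 = 49 = 7², a perfect square.
Hence m = 3 is a counterexample.

m = 3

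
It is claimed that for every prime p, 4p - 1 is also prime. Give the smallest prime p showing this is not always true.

p = 7

We need the least prime p for which 4p - 1 is not prime.
For p = 2, 3, 5 the conclusion holds.
p = 7: 4p - 1 = 27 = 3 × 9, not prime.
Thus p = 7 disproves the claim, and no smaller p works.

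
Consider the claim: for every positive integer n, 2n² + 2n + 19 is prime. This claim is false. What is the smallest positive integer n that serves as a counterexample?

For n = 1, 2, 3, 4, …, 15, 16, 17 the conclusion holds.
n = 18: 2n² + 2n + 19 = 703 = 19 × 37, composite.

n = 18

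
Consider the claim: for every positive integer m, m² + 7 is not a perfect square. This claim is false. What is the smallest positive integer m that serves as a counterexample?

Check each positive integer m in order until m² + 7 is a perfect square.
For m = 1, 2 the conclusion holds.
m = 3: 3² + 7 = 16 = 4², a perfect square.

m = 3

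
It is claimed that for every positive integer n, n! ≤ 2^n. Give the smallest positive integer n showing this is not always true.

n = 4

n = 1: n! = 1 and 2^n = 2, so 1 ≤ 2.
n = 2: n! = 2 and 2^n = 4, so 2 ≤ 4.
n = 3: n! = 6 and 2^n = 8, so 6 ≤ 8.
n = 4: n! = 24 and 2^n = 16, so 24 > 16.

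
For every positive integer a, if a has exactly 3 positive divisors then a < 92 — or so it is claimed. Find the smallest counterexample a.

The first 4 eligible values, up to a = 49, all satisfy the conclusion.
a = 121: τ(121) = 3; 121 ≥ 92.
Thus a = 121 disproves the claim, and no smaller a works.

a = 121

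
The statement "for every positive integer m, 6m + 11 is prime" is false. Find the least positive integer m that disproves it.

We need the least positive integer m for which 6m + 11 is not prime.
For m = 1, 2, 3 the conclusion holds.
m = 4: 6m + 11 = 35 = 5 × 7, composite.

m = 4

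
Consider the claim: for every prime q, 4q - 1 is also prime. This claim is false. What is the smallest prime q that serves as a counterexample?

q = 7

For q = 2, 3, 5 the conclusion holds.
q = 7: 4q - 1 = 27 = 3 × 9, not prime.
Hence q = 7 is a counterexample.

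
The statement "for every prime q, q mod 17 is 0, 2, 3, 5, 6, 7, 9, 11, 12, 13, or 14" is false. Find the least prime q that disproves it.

A counterexample is any prime q such that the claim fails; we check each in order.
For q = 2, 3, 5, 7, …, 43, 47, 53 the conclusion holds.
q = 59: 59 mod 17 = 8 — not in {0, 2, 3, 5, 6, 7, 9, 11, 12, 13, 14}.
So q = 59 is the smallest counterexample.

q = 59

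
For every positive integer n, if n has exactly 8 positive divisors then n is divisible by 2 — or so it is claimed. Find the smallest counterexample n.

n = 105

We need the least positive integer n for which n has exactly 8 positive divisors but n is not divisible by 2.
The first 12 eligible values, up to n = 104, all satisfy the conclusion.
n = 105: τ(105) = 8; 105 mod 2 = 1.
So n = 105 is the smallest counterexample.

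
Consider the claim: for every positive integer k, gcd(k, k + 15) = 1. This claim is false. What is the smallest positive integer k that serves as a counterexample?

We need the least positive integer k for which gcd(k, k + 15) > 1.
k = 1: gcd(1, 16) = 1.
k = 2: gcd(2, 17) = 1.
k = 3: gcd(3, 18) = 3.
Thus k = 3 disproves the claim, and no smaller k works.

k = 3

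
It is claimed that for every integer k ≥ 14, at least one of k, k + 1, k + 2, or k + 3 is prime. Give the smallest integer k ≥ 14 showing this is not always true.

Check each integer k ≥ 14 in order until k, k + 1, k + 2, k + 3 are all composite.
The first 10 eligible values, up to k = 23, all satisfy the conclusion.
k = 24: 24 = 2 × 12; 25 = 5 × 5; 26 = 2 × 13; 27 = 3 × 9 — all composite.
Thus k = 24 disproves the claim, and no smaller k works.

k = 24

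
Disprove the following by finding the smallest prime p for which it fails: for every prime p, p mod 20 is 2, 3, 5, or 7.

p = 2: 2 mod 20 = 2.
p = 3: 3 mod 20 = 3.
p = 5: 5 mod 20 = 5.
p = 7: 7 mod 20 = 7.
p = 11: 11 mod 20 = 11 — not in {2, 3, 5, 7}.
Hence p = 11 is a counterexample.

p = 11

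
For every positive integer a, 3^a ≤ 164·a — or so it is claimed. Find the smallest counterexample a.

a = 7

a = 1: 3^a = 3 and 164·a = 164, so 3 ≤ 164.
a = 2: 3^a = 9 and 164·a = 328, so 9 ≤ 328.
a = 3: 3^a = 27 and 164·a = 492, so 27 ≤ 492.
a = 4: 3^a = 81 and 164·a = 656, so 81 ≤ 656.
a = 5: 3^a = 243 and 164·a = 820, so 243 ≤ 820.
a = 6: 3^a = 729 and 164·a = 984, so 729 ≤ 984.
a = 7: 3^a = 2187 and 164·a = 1148, so 2187 > 1148.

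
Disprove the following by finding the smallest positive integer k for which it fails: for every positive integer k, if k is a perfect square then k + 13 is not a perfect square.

A counterexample is any positive integer k such that k is a perfect square but k + 13 is a perfect square; we check each in order.
The first 5 eligible values, up to k = 25, all satisfy the conclusion.
k = 36: 36 = 6² and 36 + 13 = 49 = 7².
So k = 36 is the smallest counterexample.

k = 36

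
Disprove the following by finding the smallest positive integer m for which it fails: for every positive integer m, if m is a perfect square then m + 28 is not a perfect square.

We need the least positive integer m for which m is a perfect square but m + 28 is a perfect square.
The first 5 eligible values, up to m = 25, all satisfy the conclusion.
m = 36: 36 = 6² and 36 + 28 = 64 = 8².
So m = 36 is the smallest counterexample.

m = 36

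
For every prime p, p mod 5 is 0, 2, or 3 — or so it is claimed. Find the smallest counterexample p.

p = 11

p = 2: 2 mod 5 = 2.
p = 3: 3 mod 5 = 3.
p = 5: 5 mod 5 = 0.
p = 7: 7 mod 5 = 2.
p = 11: 11 mod 5 = 1 — not in {0, 2, 3}.
So p = 11 is the smallest counterexample.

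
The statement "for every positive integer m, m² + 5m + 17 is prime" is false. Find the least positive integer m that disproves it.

The first 7 eligible values, up to m = 7, all satisfy the conclusion.
m = 8: m² + 5m + 17 = 121 = 11 × 11, composite.

m = 8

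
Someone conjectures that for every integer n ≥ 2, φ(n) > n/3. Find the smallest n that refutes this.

n = 6

Check each integer n ≥ 2 in order until the claim fails.
The first 4 eligible values, up to n = 5, all satisfy the conclusion.
n = 6: φ(6) = 2 and 6/3 = 2, so φ(6) ≤ 6/3.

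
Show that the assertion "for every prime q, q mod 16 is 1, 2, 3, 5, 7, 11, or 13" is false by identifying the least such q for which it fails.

q = 31

Check each prime q in order until the claim fails.
For q = 2, 3, 5, 7, 11, 13, 17, 19, 23, 29 the conclusion holds.
q = 31: 31 mod 16 = 15 — not in {1, 2, 3, 5, 7, 11, 13}.
Hence q = 31 is a counterexample.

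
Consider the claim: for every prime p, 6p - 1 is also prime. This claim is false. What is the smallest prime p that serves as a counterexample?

p = 2: 6p - 1 = 11, prime.
p = 3: 6p - 1 = 17, prime.
p = 5: 6p - 1 = 29, prime.
p = 7: 6p - 1 = 41, prime.
p = 11: 6p - 1 = 65 = 5 × 13, not prime.

p = 11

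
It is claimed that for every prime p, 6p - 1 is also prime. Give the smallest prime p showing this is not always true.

A counterexample is any prime p such that 6p - 1 is not prime; we check each in order.
For p = 2, 3, 5, 7 the conclusion holds.
p = 11: 6p - 1 = 65 = 5 × 13, not prime.

p = 11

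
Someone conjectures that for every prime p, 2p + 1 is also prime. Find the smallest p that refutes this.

We need the least prime p for which 2p + 1 is not prime.
For p = 2, 3, 5 the conclusion holds.
p = 7: 2p + 1 = 15 = 3 × 5, not prime.

p = 7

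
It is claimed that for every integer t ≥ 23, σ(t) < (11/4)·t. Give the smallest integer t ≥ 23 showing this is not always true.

t = 60

For t = 23, 24, 25, 26, …, 57, 58, 59 the conclusion holds.
t = 60: σ(60) = 168; 168 ≥ 165.
So t = 60 is the smallest counterexample.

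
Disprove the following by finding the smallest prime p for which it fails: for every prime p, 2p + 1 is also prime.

p = 2: 2p + 1 = 5, prime.
p = 3: 2p + 1 = 7, prime.
p = 5: 2p + 1 = 11, prime.
p = 7: 2p + 1 = 15 = 3 × 5, not prime.
Hence p = 7 is a counterexample.

p = 7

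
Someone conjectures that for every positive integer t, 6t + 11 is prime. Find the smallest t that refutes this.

t = 4

We need the least positive integer t for which 6t + 11 is not prime.
t = 1: 6t + 11 = 17, prime.
t = 2: 6t + 11 = 23, prime.
t = 3: 6t + 11 = 29, prime.
t = 4: 6t + 11 = 35 = 5 × 7, composite.
Thus t = 4 disproves the claim, and no smaller t works.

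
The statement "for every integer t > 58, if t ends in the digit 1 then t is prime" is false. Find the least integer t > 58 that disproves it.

For t = 61, 71 the conclusion holds.
t = 81: 81 ends in 1; 81 = 3 × 27, composite.
Hence t = 81 is a counterexample.

t = 81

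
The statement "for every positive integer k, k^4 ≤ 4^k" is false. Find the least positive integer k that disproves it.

k = 3

For k = 1, 2 the conclusion holds.
k = 3: k^4 = 81 and 4^k = 64, so 81 > 64.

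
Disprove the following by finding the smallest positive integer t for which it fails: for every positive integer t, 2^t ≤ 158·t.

t = 11

For t = 1, 2, 3, 4, 5, 6, 7, 8, 9, 10 the conclusion holds.
t = 11: 2^t = 2048 and 158·t = 1738, so 2048 > 1738.
Hence t = 11 is a counterexample.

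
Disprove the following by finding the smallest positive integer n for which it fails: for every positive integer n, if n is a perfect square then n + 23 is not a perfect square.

The first 10 eligible values, up to n = 100, all satisfy the conclusion.
n = 121: 121 = 11² and 121 + 23 = 144 = 12².
Thus n = 121 disproves the claim, and no smaller n works.

n = 121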